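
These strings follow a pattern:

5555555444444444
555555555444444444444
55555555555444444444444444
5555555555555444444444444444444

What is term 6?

Reading off run lengths: 5 runs 7, 9, 11, 13; 4 runs 9, 12, 15, 18 — each is linear in n, where the shown terms are n = 3, 4, 5, 6.
At n = 8 the blocks have lengths 17, 24.

55555555555555555444444444444444444444444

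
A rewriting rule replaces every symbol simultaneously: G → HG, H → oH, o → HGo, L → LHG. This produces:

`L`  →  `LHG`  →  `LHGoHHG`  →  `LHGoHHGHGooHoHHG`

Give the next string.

Rewriting the 16 symbols of LHGoHHGHGooHoHHG one by one yields LHG oH HG HGo oH oH HG oH HG HGo HGo oH HGo oH oH HG; concatenated:

LHGoHHGHGooHoHHGoHHGHGoHGooHHGooHoHHG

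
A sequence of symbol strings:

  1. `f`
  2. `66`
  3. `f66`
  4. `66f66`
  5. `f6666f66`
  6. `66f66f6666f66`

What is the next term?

f6666f6666f66f6666f66

This is a Fibonacci-style word recurrence s(k) = s(k−2)·s(k−1): e.g. f·66 = f66.
The next term joins f6666f66 and 66f66f6666f66.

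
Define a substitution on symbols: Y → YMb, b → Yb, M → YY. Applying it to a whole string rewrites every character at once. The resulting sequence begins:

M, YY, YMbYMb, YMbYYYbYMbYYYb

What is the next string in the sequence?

φ(YMbYYYbYMbYYYb) expands symbol-by-symbol to YMb YY Yb YMb YMb YMb Yb YMb YY Yb YMb YMb YMb Yb; joining the 14 pieces gives the next term.

YMbYYYbYMbYMbYMbYbYMbYYYbYMbYMbYMbYb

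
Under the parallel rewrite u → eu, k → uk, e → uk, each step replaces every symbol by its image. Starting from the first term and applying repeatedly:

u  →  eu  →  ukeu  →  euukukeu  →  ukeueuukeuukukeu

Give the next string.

Rewriting the 16 symbols of ukeueuukeuukukeu one by one yields eu uk uk eu uk eu eu uk uk eu eu uk eu uk uk eu; concatenated:

euukukeuukeueuukukeueuukeuukukeu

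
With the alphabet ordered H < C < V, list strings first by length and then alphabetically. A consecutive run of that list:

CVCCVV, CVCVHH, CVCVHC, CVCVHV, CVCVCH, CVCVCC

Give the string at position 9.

Advancing 3 positions from CVCVCC through CVCVCC → CVCVCV → CVCVVH reaches term 9.

CVCVVC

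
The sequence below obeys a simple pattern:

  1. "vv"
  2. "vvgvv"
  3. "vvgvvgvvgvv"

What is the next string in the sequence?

Each string is two copies of the previous one joined by 'g'.
So the next term is two copies of vvgvvgvvgvv with 'g' between the halves.

vvgvvgvvgvvgvvgvvgvvgvv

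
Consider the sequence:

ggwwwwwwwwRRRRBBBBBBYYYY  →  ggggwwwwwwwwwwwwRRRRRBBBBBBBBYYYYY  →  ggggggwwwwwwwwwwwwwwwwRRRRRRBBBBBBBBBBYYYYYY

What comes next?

ggggggggwwwwwwwwwwwwwwwwwwwwRRRRRRRBBBBBBBBBBBBYYYYYYY

Each string has the form g^{2n-2} w^{4n} R^{n+2} B^{2n+2} Y^{n+2}, where the shown terms are n = 2, 3, 4.
Setting n = 5 gives 8, 20, 7, 12, 7 characters in each block.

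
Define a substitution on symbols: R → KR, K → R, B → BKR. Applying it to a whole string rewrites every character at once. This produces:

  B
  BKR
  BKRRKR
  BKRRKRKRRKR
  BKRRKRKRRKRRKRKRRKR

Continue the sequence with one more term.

BKRRKRKRRKRRKRKRRKRKRRKRRKRKRRKR

Replace each of the 19 characters of BKRRKRKRRKRRKRKRRKR in place — BKR R KR KR R KR R KR KR R KR KR R KR R KR KR R KR — and concatenate.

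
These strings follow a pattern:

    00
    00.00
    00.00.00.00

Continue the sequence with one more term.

00.00.00.00.00.00.00.00

Every step duplicates the string with '.' between the halves.
So the next term is two copies of 00.00.00.00 with '.' between the halves.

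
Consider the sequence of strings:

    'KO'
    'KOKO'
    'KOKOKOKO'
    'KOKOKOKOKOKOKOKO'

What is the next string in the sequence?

KOKOKOKOKOKOKOKOKOKOKOKOKOKOKOKO

Each string is two copies of the previous one concatenated.
So the next term is two copies of KOKOKOKOKOKOKOKO.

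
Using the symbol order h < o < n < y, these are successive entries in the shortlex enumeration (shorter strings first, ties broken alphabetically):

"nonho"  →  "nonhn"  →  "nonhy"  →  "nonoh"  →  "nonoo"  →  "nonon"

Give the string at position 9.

Continuing the enumeration 3 steps past nonon: nonon → nonoy → nonnh → (answer).

nonno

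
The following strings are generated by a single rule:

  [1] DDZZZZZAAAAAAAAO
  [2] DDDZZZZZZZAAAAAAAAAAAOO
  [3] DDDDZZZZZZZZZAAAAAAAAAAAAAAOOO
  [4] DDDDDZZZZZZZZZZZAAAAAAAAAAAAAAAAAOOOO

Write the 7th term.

The n-th term is n D's then 2n+1 Z's then 3n+2 A's then n-1 O's, where the shown terms are n = 2, 3, 4, 5.
For term 7, n = 8, so the run lengths are 8, 17, 26, 7.

DDDDDDDDZZZZZZZZZZZZZZZZZAAAAAAAAAAAAAAAAAAAAAAAAAAOOOOOOO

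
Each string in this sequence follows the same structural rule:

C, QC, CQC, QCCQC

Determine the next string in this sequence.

CQCQCCQC

From term 3 onward, concatenate the second-to-last term with the last: C·QC = CQC, QC·CQC = QCCQC, …
So term 5 is CQC·QCCQC.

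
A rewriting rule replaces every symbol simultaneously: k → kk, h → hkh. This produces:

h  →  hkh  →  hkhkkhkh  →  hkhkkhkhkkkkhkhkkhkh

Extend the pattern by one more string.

hkhkkhkhkkkkhkhkkhkhkkkkkkkkhkhkkhkhkkkkhkhkkhkh

Replace each of the 20 characters of hkhkkhkhkkkkhkhkkhkh in place — hkh kk hkh kk kk hkh kk hkh kk kk kk kk hkh kk hkh kk kk hkh kk hkh — and concatenate.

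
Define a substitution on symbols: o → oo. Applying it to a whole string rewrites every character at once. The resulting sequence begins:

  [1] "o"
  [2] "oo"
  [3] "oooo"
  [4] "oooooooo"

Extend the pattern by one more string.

oooooooooooooooo

Apply φ to oooooooo symbol by symbol: o→oo, o→oo, o→oo, o→oo, o→oo, o→oo, o→oo, o→oo; joined: oo oo oo oo oo oo oo oo.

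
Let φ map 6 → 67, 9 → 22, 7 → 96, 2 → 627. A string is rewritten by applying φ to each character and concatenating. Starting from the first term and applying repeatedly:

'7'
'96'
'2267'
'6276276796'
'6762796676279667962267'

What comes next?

Replace each of the 22 characters of 6762796676279667962267 in place — 67 96 67 627 96 22 67 67 96 67 627 96 22 67 67 96 22 67 627 627 67 96 — and concatenate.

679667627962267679667627962267679622676276276796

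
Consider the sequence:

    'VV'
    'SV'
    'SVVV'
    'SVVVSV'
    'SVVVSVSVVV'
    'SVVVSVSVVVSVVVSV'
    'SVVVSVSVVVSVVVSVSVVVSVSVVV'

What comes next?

SVVVSVSVVVSVVVSVSVVVSVSVVVSVVVSVSVVVSVVVSV

This is a Fibonacci-style word recurrence s(k) = s(k−1)·s(k−2): e.g. SV·VV = SVVV.
So term 8 is SVVVSVSVVVSVVVSVSVVVSVSVVV·SVVVSVSVVVSVVVSV.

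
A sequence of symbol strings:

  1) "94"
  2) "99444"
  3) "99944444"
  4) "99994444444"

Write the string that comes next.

99999444444444

The n-th term is n 9's then 2n-1 4's (n = 1, 2, …).
For the next term, n = 5, so the run lengths are 5, 9.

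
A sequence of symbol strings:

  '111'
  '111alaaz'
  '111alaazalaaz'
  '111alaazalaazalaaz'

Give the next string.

Every step adds alaaz to the end: s(k+1) = s(k)·alaaz.
Applying this once more to 111alaazalaazalaaz:

111alaazalaazalaazalaaz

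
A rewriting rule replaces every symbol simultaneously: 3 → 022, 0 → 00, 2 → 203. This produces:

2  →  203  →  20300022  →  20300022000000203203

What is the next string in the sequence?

φ(20300022000000203203) expands symbol-by-symbol to 203 00 022 00 00 00 203 203 00 00 00 00 00 00 203 00 022 203 00 022; joining the 20 pieces gives the next term.

203000220000002032030000000000002030002220300022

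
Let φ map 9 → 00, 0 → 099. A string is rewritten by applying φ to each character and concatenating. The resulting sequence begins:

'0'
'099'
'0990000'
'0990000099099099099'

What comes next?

φ(0990000099099099099) expands symbol-by-symbol to 099 00 00 099 099 099 099 099 00 00 099 00 00 099 00 00 099 00 00; joining the 19 pieces gives the next term.

09900000990990990990990000099000009900000990000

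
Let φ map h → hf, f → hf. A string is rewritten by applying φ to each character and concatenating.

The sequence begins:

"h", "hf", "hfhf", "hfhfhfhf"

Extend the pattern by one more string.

hfhfhfhfhfhfhfhf

Apply φ to hfhfhfhf symbol by symbol: h→hf, f→hf, h→hf, f→hf, h→hf, f→hf, h→hf, f→hf; joined: hf hf hf hf hf hf hf hf.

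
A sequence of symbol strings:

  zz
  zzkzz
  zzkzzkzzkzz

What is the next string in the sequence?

Each string is two copies of the previous one joined by 'k'.
Doubling zzkzzkzzkzz with 'k' between the halves:

zzkzzkzzkzzkzzkzzkzzkzz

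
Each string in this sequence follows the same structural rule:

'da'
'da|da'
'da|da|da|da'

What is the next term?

da|da|da|da|da|da|da|da

s(k+1) = s(k)·|·s(k) — each term doubles the last with '|' between the halves.
One more doubling of da|da|da|da gives the answer.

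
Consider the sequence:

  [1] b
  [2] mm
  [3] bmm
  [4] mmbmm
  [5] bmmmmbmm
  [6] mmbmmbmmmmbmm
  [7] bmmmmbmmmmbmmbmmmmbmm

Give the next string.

This is a Fibonacci-style word recurrence s(k) = s(k−2)·s(k−1): e.g. b·mm = bmm.
Continuing: mmbmmbmmmmbmm · bmmmmbmmmmbmmbmmmmbmm gives term 8.

mmbmmbmmmmbmmbmmmmbmmmmbmmbmmmmbmm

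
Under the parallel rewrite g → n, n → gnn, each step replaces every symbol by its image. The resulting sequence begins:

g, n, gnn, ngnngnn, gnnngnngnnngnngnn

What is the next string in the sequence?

Rewriting the 17 symbols of gnnngnngnnngnngnn one by one yields n gnn gnn gnn n gnn gnn n gnn gnn gnn n gnn gnn n gnn gnn; concatenated:

ngnngnngnnngnngnnngnngnngnnngnngnnngnngnn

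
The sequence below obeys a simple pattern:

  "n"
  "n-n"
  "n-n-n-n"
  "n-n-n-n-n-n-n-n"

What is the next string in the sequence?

s(k+1) = s(k)·-·s(k) — each term doubles the last with '-' between the halves.
Doubling n-n-n-n-n-n-n-n with '-' between the halves:

n-n-n-n-n-n-n-n-n-n-n-n-n-n-n-n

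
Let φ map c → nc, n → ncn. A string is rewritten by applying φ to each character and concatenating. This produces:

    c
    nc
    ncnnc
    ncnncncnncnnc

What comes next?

ncnncncnncnncncnncncnncnncncnncnnc

Applying the rule to each of the 13 symbols of ncnncncnncnnc gives the pieces ncn nc ncn ncn nc ncn nc ncn ncn nc ncn ncn nc, which concatenate to the answer.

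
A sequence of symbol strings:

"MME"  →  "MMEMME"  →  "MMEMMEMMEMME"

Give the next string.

MMEMMEMMEMMEMMEMMEMMEMME

Each string is two copies of the previous one concatenated.
So the next term is two copies of MMEMMEMMEMME.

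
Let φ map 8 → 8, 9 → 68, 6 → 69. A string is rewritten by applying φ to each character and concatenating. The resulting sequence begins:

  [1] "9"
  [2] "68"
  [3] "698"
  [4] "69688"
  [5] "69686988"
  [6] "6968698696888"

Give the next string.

φ(6968698696888) expands symbol-by-symbol to 69 68 69 8 69 68 8 69 68 69 8 8 8; joining the 13 pieces gives the next term.

696869869688696869888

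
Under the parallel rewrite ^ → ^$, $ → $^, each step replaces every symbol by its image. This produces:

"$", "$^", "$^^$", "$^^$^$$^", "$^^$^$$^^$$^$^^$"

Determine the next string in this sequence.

$^^$^$$^^$$^$^^$^$$^$^^$$^^$^$$^

φ($^^$^$$^^$$^$^^$) expands symbol-by-symbol to $^ ^$ ^$ $^ ^$ $^ $^ ^$ ^$ $^ $^ ^$ $^ ^$ ^$ $^; joining the 16 pieces gives the next term.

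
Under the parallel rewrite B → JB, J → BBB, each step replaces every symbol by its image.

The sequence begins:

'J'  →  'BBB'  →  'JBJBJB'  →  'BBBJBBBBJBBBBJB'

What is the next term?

Replace each of the 15 characters of BBBJBBBBJBBBBJB in place — JB JB JB BBB JB JB JB JB BBB JB JB JB JB BBB JB — and concatenate.

JBJBJBBBBJBJBJBJBBBBJBJBJBJBBBBJB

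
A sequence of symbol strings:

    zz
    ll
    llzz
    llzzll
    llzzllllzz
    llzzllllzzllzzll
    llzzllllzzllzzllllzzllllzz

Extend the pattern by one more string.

From term 3 onward, concatenate the last term with the second-to-last: ll·zz = llzz, llzz·ll = llzzll, …
The next term joins llzzllllzzllzzllllzzllllzz and llzzllllzzllzzll.

llzzllllzzllzzllllzzllllzzllzzllllzzllzzll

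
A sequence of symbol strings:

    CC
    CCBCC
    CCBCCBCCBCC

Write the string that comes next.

Each string is two copies of the previous one joined by 'B'.
So the next term is two copies of CCBCCBCCBCC with 'B' between the halves.

CCBCCBCCBCCBCCBCCBCCBCC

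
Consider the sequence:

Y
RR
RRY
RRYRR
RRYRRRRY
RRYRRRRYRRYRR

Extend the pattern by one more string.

This is a Fibonacci-style word recurrence s(k) = s(k−1)·s(k−2): e.g. RR·Y = RRY.
Continuing: RRYRRRRYRRYRR · RRYRRRRY gives term 7.

RRYRRRRYRRYRRRRYRRRRY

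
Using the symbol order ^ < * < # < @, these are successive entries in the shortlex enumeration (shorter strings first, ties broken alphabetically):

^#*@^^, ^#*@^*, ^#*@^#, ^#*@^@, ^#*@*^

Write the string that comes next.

The successor of ^#*@*^ increments the rightmost position that isn't already @ and resets every position after it to ^.

^#*@**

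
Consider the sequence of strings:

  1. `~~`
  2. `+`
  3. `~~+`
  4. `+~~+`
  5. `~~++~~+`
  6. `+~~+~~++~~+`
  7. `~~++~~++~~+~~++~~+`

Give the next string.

+~~+~~++~~+~~++~~++~~+~~++~~+

Each term (from the third on) is the two preceding terms concatenated in order: term 3 = ~~·+ = ~~+.
The next term joins +~~+~~++~~+ and ~~++~~++~~+~~++~~+.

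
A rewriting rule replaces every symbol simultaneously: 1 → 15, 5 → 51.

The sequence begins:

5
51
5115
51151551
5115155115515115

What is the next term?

Applying the rule to each of the 16 symbols of 5115155115515115 gives the pieces 51 15 15 51 15 51 51 15 15 51 51 15 51 15 15 51, which concatenate to the answer.

51151551155151151551511551151551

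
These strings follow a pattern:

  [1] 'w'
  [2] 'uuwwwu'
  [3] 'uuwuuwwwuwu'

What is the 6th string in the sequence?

Every step adds uuw to the front and wu to the end of the previous string.
From uuwuuwwwuwu, 3 further steps: uuwuuwwwuwu → uuwuuwuuwwwuwuwu → uuwuuwuuwuuwwwuwuwuwu → (answer).

uuwuuwuuwuuwuuwwwuwuwuwuwu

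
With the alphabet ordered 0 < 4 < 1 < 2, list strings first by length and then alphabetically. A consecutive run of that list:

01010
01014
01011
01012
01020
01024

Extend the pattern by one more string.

01021

Treat 01024 as a base-4 numeral over the given alphabet and add one, carrying through any trailing 2's.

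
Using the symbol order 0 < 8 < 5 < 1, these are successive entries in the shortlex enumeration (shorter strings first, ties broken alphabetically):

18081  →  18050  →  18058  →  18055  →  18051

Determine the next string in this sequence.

18010

The successor of 18051 increments the rightmost position that isn't already 1 and resets every position after it to 0.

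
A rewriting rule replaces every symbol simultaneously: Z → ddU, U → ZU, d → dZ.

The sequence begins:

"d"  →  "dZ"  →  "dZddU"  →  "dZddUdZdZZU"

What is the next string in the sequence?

Apply φ to dZddUdZdZZU symbol by symbol: d→dZ, Z→ddU, d→dZ, d→dZ, U→ZU, d→dZ, Z→ddU, d→dZ, Z→ddU, Z→ddU, U→ZU; joined: dZ ddU dZ dZ ZU dZ ddU dZ ddU ddU ZU.

dZddUdZdZZUdZddUdZddUddUZU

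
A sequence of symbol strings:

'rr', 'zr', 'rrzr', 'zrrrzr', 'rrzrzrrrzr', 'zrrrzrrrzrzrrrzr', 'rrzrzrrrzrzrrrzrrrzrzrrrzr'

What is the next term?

From term 3 onward, concatenate the second-to-last term with the last: rr·zr = rrzr, zr·rrzr = zrrrzr, …
Continuing: zrrrzrrrzrzrrrzr · rrzrzrrrzrzrrrzrrrzrzrrrzr gives term 8.

zrrrzrrrzrzrrrzrrrzrzrrrzrzrrrzrrrzrzrrrzr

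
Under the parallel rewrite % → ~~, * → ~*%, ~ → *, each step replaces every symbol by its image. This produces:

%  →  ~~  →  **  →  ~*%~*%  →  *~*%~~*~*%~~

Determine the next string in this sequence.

~*%*~*%~~**~*%*~*%~~**

Expanding *~*%~~*~*%~~: *→~*%, ~→*, *→~*%, %→~~, ~→*, ~→*, *→~*%, ~→*, *→~*%, %→~~, ~→*, ~→*. Concatenated: ~*% * ~*% ~~ * * ~*% * ~*% ~~ * *.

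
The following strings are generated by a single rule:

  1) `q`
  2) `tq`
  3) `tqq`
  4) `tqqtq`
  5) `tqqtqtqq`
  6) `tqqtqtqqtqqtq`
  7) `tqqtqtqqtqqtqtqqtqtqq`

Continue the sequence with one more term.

Each term (from the third on) is the previous term followed by the one before it: term 3 = tq·q = tqq.
So term 8 is tqqtqtqqtqqtqtqqtqtqq·tqqtqtqqtqqtq.

tqqtqtqqtqqtqtqqtqtqqtqqtqtqqtqqtq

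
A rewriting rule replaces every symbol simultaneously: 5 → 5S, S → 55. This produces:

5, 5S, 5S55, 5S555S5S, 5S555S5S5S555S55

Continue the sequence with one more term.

Rewriting the 16 symbols of 5S555S5S5S555S55 one by one yields 5S 55 5S 5S 5S 55 5S 55 5S 55 5S 5S 5S 55 5S 5S; concatenated:

5S555S5S5S555S555S555S5S5S555S5S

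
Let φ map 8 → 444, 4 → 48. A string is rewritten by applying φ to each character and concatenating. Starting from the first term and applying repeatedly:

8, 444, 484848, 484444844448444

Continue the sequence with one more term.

Applying the rule to each of the 15 symbols of 484444844448444 gives the pieces 48 444 48 48 48 48 444 48 48 48 48 444 48 48 48, which concatenate to the answer.

484444848484844448484848444484848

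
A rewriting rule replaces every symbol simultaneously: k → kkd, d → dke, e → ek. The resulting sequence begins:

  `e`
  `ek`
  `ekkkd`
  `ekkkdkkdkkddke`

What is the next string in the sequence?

Replace each of the 14 characters of ekkkdkkdkkddke in place — ek kkd kkd kkd dke kkd kkd dke kkd kkd dke dke kkd ek — and concatenate.

ekkkdkkdkkddkekkdkkddkekkdkkddkedkekkdek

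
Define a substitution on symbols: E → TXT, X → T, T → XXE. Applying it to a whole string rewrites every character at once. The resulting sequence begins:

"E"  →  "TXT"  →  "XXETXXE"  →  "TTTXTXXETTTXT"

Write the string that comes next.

XXEXXEXXETXXETTTXTXXEXXEXXETXXE

Replace each of the 13 characters of TTTXTXXETTTXT in place — XXE XXE XXE T XXE T T TXT XXE XXE XXE T XXE — and concatenate.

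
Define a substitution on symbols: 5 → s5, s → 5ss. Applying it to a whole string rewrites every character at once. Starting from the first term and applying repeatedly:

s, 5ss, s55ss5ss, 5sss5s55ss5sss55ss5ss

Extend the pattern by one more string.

s55ss5ss5sss55sss5s55ss5sss55ss5ss5sss5s55ss5sss55ss5ss

Replace each of the 21 characters of 5sss5s55ss5sss55ss5ss in place — s5 5ss 5ss 5ss s5 5ss s5 s5 5ss 5ss s5 5ss 5ss 5ss s5 s5 5ss 5ss s5 5ss 5ss — and concatenate.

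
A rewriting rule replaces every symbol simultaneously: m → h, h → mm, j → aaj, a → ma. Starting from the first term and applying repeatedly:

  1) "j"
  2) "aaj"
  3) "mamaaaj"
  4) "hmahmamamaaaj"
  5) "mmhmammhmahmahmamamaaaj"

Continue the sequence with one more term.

Rewriting the 23 symbols of mmhmammhmahmahmamamaaaj one by one yields h h mm h ma h h mm h ma mm h ma mm h ma h ma h ma ma ma aaj; concatenated:

hhmmhmahhmmhmammhmammhmahmahmamamaaaj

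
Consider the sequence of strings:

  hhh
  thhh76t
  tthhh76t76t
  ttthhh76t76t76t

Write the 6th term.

ttttthhh76t76t76t76t76t

Each term wraps the previous one in t on the left and 76t on the right.
From ttthhh76t76t76t, 2 further steps: ttthhh76t76t76t → tttthhh76t76t76t76t → (answer).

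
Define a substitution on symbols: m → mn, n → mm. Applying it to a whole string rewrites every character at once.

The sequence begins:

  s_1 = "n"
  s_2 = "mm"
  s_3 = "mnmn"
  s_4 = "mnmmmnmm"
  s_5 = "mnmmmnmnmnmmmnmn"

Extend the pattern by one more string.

Applying the rule to each of the 16 symbols of mnmmmnmnmnmmmnmn gives the pieces mn mm mn mn mn mm mn mm mn mm mn mn mn mm mn mm, which concatenate to the answer.

mnmmmnmnmnmmmnmmmnmmmnmnmnmmmnmm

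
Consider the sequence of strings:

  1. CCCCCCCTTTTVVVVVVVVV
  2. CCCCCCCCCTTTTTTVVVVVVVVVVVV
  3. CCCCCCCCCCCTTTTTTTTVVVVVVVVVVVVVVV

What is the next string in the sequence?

CCCCCCCCCCCCCTTTTTTTTTTVVVVVVVVVVVVVVVVVV

The n-th term is 2n+3 C's then 2n T's then 3n+3 V's, where the shown terms are n = 2, 3, 4.
For the next term, n = 5, so the run lengths are 13, 10, 18.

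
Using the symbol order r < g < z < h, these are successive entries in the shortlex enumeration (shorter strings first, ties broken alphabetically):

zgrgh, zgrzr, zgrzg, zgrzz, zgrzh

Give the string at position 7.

Continuing the enumeration 2 steps past zgrzh: zgrzh → zgrhr → (answer).

zgrhg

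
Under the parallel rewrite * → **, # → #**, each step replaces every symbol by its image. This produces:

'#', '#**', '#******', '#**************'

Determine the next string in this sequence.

Rewriting the 15 symbols of #************** one by one yields #** ** ** ** ** ** ** ** ** ** ** ** ** ** **; concatenated:

#******************************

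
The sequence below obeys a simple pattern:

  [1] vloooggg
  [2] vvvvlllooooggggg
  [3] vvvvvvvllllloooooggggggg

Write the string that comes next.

The n-th term is 3n-2 v's then 2n-1 l's then n+2 o's then 2n+1 g's (n = 1, 2, …).
Setting n = 4 gives 10, 7, 6, 9 characters in each block.

vvvvvvvvvvlllllllooooooggggggggg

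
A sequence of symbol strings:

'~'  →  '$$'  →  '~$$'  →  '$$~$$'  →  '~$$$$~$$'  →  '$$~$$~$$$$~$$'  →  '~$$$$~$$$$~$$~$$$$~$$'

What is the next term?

From term 3 onward, concatenate the second-to-last term with the last: ~·$$ = ~$$, $$·~$$ = $$~$$, …
The next term joins $$~$$~$$$$~$$ and ~$$$$~$$$$~$$~$$$$~$$.

$$~$$~$$$$~$$~$$$$~$$$$~$$~$$$$~$$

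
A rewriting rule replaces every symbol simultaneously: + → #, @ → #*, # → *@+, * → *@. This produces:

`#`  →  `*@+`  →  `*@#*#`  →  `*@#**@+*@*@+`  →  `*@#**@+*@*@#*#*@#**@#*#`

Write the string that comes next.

Replace each of the 23 characters of *@#**@+*@*@#*#*@#**@#*# in place — *@ #* *@+ *@ *@ #* # *@ #* *@ #* *@+ *@ *@+ *@ #* *@+ *@ *@ #* *@+ *@ *@+ — and concatenate.

*@#**@+*@*@#*#*@#**@#**@+*@*@+*@#**@+*@*@#**@+*@*@+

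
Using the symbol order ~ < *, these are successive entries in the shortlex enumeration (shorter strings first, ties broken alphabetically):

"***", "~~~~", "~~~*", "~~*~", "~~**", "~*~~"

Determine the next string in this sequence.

Find the rightmost character of ~*~~ below *, bump it to the next letter, and reset everything to its right to ~.

~*~*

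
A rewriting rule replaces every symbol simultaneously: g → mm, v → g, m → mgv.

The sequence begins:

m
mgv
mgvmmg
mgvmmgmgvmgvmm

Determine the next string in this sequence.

Rewriting the 14 symbols of mgvmmgmgvmgvmm one by one yields mgv mm g mgv mgv mm mgv mm g mgv mm g mgv mgv; concatenated:

mgvmmgmgvmgvmmmgvmmgmgvmmgmgvmgv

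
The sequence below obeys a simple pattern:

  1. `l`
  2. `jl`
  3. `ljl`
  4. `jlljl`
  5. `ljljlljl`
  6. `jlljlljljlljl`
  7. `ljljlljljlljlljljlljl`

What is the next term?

From term 3 onward, concatenate the second-to-last term with the last: l·jl = ljl, jl·ljl = jlljl, …
Continuing: jlljlljljlljl · ljljlljljlljlljljlljl gives term 8.

jlljlljljlljlljljlljljlljlljljlljl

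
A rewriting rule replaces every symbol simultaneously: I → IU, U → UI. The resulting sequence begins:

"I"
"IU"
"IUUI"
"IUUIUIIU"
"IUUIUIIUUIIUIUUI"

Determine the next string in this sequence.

φ(IUUIUIIUUIIUIUUI) expands symbol-by-symbol to IU UI UI IU UI IU IU UI UI IU IU UI IU UI UI IU; joining the 16 pieces gives the next term.

IUUIUIIUUIIUIUUIUIIUIUUIIUUIUIIU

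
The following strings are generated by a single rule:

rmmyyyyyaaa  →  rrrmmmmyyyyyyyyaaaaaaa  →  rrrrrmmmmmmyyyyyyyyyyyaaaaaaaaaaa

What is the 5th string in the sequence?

The n-th term is 2n-1 r's then 2n m's then 3n+2 y's then 4n-1 a's (n = 1, 2, …).
For term 5, n = 5, so the run lengths are 9, 10, 17, 19.

rrrrrrrrrmmmmmmmmmmyyyyyyyyyyyyyyyyyaaaaaaaaaaaaaaaaaaa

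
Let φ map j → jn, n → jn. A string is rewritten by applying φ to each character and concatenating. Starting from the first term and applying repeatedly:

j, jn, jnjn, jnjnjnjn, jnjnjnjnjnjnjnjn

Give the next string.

Applying the rule to each of the 16 symbols of jnjnjnjnjnjnjnjn gives the pieces jn jn jn jn jn jn jn jn jn jn jn jn jn jn jn jn, which concatenate to the answer.

jnjnjnjnjnjnjnjnjnjnjnjnjnjnjnjn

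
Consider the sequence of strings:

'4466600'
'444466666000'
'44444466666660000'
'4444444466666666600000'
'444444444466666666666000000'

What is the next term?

44444444444466666666666660000000

The n-th term is 2n 4's then 2n+1 6's then n+1 0's (n = 1, 2, …).
At n = 6 the blocks have lengths 12, 13, 7.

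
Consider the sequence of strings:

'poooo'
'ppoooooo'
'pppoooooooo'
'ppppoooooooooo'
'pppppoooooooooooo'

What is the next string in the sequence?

Reading off run lengths: p runs 1, 2, 3, 4, 5; o runs 4, 6, 8, 10, 12 — each is linear in n (n = 1, 2, …).
For the next term, n = 6, so the run lengths are 6, 14.

ppppppoooooooooooooo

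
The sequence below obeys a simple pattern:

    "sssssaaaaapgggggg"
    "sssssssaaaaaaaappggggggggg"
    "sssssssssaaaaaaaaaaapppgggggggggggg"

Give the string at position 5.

Term n consists of 2n+3 s's, followed by 3n+2 a's, followed by n p's, followed by 3n+3 g's (n = 1, 2, …).
At n = 5 the blocks have lengths 13, 17, 5, 18.

sssssssssssssaaaaaaaaaaaaaaaaapppppgggggggggggggggggg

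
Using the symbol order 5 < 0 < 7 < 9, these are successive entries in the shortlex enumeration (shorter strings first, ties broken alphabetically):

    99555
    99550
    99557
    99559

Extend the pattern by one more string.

99505

Treat 99559 as a base-4 numeral over the given alphabet and add one, carrying through any trailing 9's.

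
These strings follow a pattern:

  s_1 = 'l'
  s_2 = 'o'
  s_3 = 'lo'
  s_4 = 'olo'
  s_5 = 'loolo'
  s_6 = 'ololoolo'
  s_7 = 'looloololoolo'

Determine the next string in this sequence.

ololoololooloololoolo

From term 3 onward, concatenate the second-to-last term with the last: l·o = lo, o·lo = olo, …
So term 8 is ololoolo·looloololoolo.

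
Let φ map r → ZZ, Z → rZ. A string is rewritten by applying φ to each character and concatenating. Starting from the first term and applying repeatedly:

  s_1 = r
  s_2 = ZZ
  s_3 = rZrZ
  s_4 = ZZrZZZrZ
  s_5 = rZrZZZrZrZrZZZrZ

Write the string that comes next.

Applying the rule to each of the 16 symbols of rZrZZZrZrZrZZZrZ gives the pieces ZZ rZ ZZ rZ rZ rZ ZZ rZ ZZ rZ ZZ rZ rZ rZ ZZ rZ, which concatenate to the answer.

ZZrZZZrZrZrZZZrZZZrZZZrZrZrZZZrZ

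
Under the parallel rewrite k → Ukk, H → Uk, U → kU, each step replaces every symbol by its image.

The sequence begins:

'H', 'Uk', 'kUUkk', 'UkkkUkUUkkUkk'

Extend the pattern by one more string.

Rewriting the 13 symbols of UkkkUkUUkkUkk one by one yields kU Ukk Ukk Ukk kU Ukk kU kU Ukk Ukk kU Ukk Ukk; concatenated:

kUUkkUkkUkkkUUkkkUkUUkkUkkkUUkkUkk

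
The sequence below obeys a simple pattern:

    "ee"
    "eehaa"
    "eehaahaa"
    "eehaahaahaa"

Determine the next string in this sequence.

Each term is the previous one with haa appended.
One more step from eehaahaahaa gives the answer.

eehaahaahaahaa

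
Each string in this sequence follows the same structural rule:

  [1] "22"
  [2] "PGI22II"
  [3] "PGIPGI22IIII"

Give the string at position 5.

Each term wraps the previous one in PGI on the left and II on the right.
From PGIPGI22IIII, 2 further steps: PGIPGI22IIII → PGIPGIPGI22IIIIII → (answer).

PGIPGIPGIPGI22IIIIIIII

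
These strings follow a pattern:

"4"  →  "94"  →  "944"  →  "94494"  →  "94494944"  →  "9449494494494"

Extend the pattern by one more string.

This is a Fibonacci-style word recurrence s(k) = s(k−1)·s(k−2): e.g. 94·4 = 944.
Continuing: 9449494494494 · 94494944 gives term 7.

944949449449494494944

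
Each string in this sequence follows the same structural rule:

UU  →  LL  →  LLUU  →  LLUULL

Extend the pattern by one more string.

LLUULLLLUU

From term 3 onward, concatenate the last term with the second-to-last: LL·UU = LLUU, LLUU·LL = LLUULL, …
The next term joins LLUULL and LLUU.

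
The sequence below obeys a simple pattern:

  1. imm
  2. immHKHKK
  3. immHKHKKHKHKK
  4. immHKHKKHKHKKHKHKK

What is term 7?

Every step adds HKHKK to the end: s(k+1) = s(k)·HKHKK.
From immHKHKKHKHKKHKHKK, 3 further steps: immHKHKKHKHKKHKHKK → immHKHKKHKHKKHKHKKHKHKK → immHKHKKHKHKKHKHKKHKHKKHKHKK → (answer).

immHKHKKHKHKKHKHKKHKHKKHKHKKHKHKK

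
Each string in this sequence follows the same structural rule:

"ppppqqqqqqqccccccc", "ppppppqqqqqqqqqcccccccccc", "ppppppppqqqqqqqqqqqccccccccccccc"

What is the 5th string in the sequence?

ppppppppppppqqqqqqqqqqqqqqqccccccccccccccccccc

Reading off run lengths: p runs 4, 6, 8; q runs 7, 9, 11; c runs 7, 10, 13 — each is linear in n, where the shown terms are n = 2, 3, 4.
For term 5, n = 6, so the run lengths are 12, 15, 19.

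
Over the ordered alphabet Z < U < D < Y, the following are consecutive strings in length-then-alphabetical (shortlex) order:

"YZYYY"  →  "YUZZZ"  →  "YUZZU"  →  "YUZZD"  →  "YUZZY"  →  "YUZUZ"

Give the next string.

YUZUU

Treat YUZUZ as a base-4 numeral over the given alphabet and add one, carrying through any trailing Y's.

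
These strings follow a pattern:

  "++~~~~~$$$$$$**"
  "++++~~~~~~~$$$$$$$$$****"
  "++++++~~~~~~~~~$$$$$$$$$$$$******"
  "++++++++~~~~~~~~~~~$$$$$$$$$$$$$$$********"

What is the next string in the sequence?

++++++++++~~~~~~~~~~~~~$$$$$$$$$$$$$$$$$$**********

Reading off run lengths: + runs 2, 4, 6, 8; ~ runs 5, 7, 9, 11; $ runs 6, 9, 12, 15; * runs 2, 4, 6, 8 — each is linear in n, where the shown terms are n = 2, 3, 4, 5.
For the next term, n = 6, so the run lengths are 10, 13, 18, 10.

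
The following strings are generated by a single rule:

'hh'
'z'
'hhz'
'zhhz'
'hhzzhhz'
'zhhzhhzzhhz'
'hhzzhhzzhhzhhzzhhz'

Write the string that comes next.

Each term (from the third on) is the two preceding terms concatenated in order: term 3 = hh·z = hhz.
The next term joins zhhzhhzzhhz and hhzzhhzzhhzhhzzhhz.

zhhzhhzzhhzhhzzhhzzhhzhhzzhhz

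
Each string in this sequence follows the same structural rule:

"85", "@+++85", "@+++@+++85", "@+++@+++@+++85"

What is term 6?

@+++@+++@+++@+++@+++85

Every step adds @+++ at the front: s(k+1) = @+++·s(k).
From @+++@+++@+++85, 2 further steps: @+++@+++@+++85 → @+++@+++@+++@+++85 → (answer).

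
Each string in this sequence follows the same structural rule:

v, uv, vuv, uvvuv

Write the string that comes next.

vuvuvvuv

From term 3 onward, concatenate the second-to-last term with the last: v·uv = vuv, uv·vuv = uvvuv, …
The next term joins vuv and uvvuv.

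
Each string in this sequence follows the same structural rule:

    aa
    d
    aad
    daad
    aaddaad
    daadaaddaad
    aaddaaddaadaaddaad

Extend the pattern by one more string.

From term 3 onward, concatenate the second-to-last term with the last: aa·d = aad, d·aad = daad, …
Continuing: daadaaddaad · aaddaaddaadaaddaad gives term 8.

daadaaddaadaaddaaddaadaaddaad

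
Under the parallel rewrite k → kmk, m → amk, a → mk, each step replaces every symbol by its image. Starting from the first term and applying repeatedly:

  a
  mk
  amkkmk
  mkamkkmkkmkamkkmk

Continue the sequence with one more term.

Rewriting the 17 symbols of mkamkkmkkmkamkkmk one by one yields amk kmk mk amk kmk kmk amk kmk kmk amk kmk mk amk kmk kmk amk kmk; concatenated:

amkkmkmkamkkmkkmkamkkmkkmkamkkmkmkamkkmkkmkamkkmk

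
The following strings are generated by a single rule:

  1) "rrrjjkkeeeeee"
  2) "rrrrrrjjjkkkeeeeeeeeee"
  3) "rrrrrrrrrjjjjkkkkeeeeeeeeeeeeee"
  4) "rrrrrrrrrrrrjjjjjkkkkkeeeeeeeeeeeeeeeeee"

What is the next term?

The n-th term is 3n r's then n+1 j's then n+1 k's then 4n+2 e's (n = 1, 2, …).
Setting n = 5 gives 15, 6, 6, 22 characters in each block.

rrrrrrrrrrrrrrrjjjjjjkkkkkkeeeeeeeeeeeeeeeeeeeeee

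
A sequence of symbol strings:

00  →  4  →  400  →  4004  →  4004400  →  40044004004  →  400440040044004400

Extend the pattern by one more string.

Each term (from the third on) is the previous term followed by the one before it: term 3 = 4·00 = 400.
The next term joins 400440040044004400 and 40044004004.

40044004004400440040044004004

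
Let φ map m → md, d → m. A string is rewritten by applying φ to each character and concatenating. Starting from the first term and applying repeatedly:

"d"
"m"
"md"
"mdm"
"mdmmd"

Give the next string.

Expanding mdmmd: m→md, d→m, m→md, m→md, d→m. Concatenated: md m md md m.

mdmmdmdm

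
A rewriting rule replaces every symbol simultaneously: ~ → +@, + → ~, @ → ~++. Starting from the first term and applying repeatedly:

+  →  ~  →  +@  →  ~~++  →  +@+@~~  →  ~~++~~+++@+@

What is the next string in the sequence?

Apply φ to ~~++~~+++@+@ symbol by symbol: ~→+@, ~→+@, +→~, +→~, ~→+@, ~→+@, +→~, +→~, +→~, @→~++, +→~, @→~++; joined: +@ +@ ~ ~ +@ +@ ~ ~ ~ ~++ ~ ~++.

+@+@~~+@+@~~~~++~~++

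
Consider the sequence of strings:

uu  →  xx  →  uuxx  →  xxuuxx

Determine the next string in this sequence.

uuxxxxuuxx

From term 3 onward, concatenate the second-to-last term with the last: uu·xx = uuxx, xx·uuxx = xxuuxx, …
Continuing: uuxx · xxuuxx gives term 5.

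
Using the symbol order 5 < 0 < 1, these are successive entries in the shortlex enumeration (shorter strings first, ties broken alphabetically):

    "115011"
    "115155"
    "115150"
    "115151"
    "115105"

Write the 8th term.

115115

Continuing the enumeration 3 steps past 115105: 115105 → 115100 → 115101 → (answer).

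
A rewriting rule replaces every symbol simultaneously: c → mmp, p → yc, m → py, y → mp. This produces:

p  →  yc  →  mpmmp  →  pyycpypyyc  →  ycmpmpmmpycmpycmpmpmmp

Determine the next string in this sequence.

Applying the rule to each of the 22 symbols of ycmpmpmmpycmpycmpmpmmp gives the pieces mp mmp py yc py yc py py yc mp mmp py yc mp mmp py yc py yc py py yc, which concatenate to the answer.

mpmmppyycpyycpypyycmpmmppyycmpmmppyycpyycpypyyc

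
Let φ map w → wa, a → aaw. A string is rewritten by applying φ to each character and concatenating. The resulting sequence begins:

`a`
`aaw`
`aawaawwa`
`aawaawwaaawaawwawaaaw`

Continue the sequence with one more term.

aawaawwaaawaawwawaaawaawaawwaaawaawwawaaawwaaawaawaawwa

Replace each of the 21 characters of aawaawwaaawaawwawaaaw in place — aaw aaw wa aaw aaw wa wa aaw aaw aaw wa aaw aaw wa wa aaw wa aaw aaw aaw wa — and concatenate.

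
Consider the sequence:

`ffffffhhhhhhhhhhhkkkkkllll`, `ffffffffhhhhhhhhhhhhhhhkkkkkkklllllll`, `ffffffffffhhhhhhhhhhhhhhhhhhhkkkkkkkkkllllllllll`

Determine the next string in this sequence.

Each string has the form f^{2n+2} h^{4n+3} k^{2n+1} l^{3n-2}, where the shown terms are n = 2, 3, 4.
Setting n = 5 gives 12, 23, 11, 13 characters in each block.

ffffffffffffhhhhhhhhhhhhhhhhhhhhhhhkkkkkkkkkkklllllllllllll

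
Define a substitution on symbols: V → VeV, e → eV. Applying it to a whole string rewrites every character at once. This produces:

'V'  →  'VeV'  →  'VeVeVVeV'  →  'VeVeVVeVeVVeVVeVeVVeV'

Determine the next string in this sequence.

VeVeVVeVeVVeVVeVeVVeVeVVeVVeVeVVeVVeVeVVeVeVVeVVeVeVVeV

Replace each of the 21 characters of VeVeVVeVeVVeVVeVeVVeV in place — VeV eV VeV eV VeV VeV eV VeV eV VeV VeV eV VeV VeV eV VeV eV VeV VeV eV VeV — and concatenate.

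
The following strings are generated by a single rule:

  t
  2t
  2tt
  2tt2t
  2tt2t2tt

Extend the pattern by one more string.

This is a Fibonacci-style word recurrence s(k) = s(k−1)·s(k−2): e.g. 2t·t = 2tt.
So term 6 is 2tt2t2tt·2tt2t.

2tt2t2tt2tt2t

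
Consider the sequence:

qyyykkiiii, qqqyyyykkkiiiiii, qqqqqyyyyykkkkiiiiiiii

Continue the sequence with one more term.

The n-th term is 2n-1 q's then n+2 y's then n+1 k's then 2n+2 i's (n = 1, 2, …).
Setting n = 4 gives 7, 6, 5, 10 characters in each block.

qqqqqqqyyyyyykkkkkiiiiiiiiii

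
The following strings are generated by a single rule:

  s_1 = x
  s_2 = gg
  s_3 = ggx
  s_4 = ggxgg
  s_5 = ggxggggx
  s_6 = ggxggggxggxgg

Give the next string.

From term 3 onward, concatenate the last term with the second-to-last: gg·x = ggx, ggx·gg = ggxgg, …
The next term joins ggxggggxggxgg and ggxggggx.

ggxggggxggxggggxggggx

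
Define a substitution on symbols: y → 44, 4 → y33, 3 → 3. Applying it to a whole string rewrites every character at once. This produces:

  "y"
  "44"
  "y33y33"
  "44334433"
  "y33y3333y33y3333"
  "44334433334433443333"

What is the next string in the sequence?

Replace each of the 20 characters of 44334433334433443333 in place — y33 y33 3 3 y33 y33 3 3 3 3 y33 y33 3 3 y33 y33 3 3 3 3 — and concatenate.

y33y3333y33y333333y33y3333y33y333333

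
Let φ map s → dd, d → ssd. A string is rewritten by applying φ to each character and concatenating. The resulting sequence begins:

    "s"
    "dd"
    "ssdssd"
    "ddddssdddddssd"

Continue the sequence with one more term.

Replace each of the 14 characters of ddddssdddddssd in place — ssd ssd ssd ssd dd dd ssd ssd ssd ssd ssd dd dd ssd — and concatenate.

ssdssdssdssdddddssdssdssdssdssdddddssd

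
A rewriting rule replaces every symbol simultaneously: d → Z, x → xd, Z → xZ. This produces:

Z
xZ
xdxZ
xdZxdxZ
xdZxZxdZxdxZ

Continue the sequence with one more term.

xdZxZxdxZxdZxZxdZxdxZ

Apply φ to xdZxZxdZxdxZ symbol by symbol: x→xd, d→Z, Z→xZ, x→xd, Z→xZ, x→xd, d→Z, Z→xZ, x→xd, d→Z, x→xd, Z→xZ; joined: xd Z xZ xd xZ xd Z xZ xd Z xd xZ.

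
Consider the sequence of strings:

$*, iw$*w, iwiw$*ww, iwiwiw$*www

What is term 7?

iwiwiwiwiwiw$*wwwwww

Every step adds iw to the front and w to the end of the previous string.
From iwiwiw$*www, 3 further steps: iwiwiw$*www → iwiwiwiw$*wwww → iwiwiwiwiw$*wwwww → (answer).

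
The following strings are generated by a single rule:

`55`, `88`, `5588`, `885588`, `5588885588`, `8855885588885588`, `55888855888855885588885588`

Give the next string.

885588558888558855888855888855885588885588

Each term (from the third on) is the two preceding terms concatenated in order: term 3 = 55·88 = 5588.
The next term joins 8855885588885588 and 55888855888855885588885588.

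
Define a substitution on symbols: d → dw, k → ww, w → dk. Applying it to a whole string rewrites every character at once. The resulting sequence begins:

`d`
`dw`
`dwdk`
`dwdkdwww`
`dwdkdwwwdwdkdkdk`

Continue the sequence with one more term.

Applying the rule to each of the 16 symbols of dwdkdwwwdwdkdkdk gives the pieces dw dk dw ww dw dk dk dk dw dk dw ww dw ww dw ww, which concatenate to the answer.

dwdkdwwwdwdkdkdkdwdkdwwwdwwwdwww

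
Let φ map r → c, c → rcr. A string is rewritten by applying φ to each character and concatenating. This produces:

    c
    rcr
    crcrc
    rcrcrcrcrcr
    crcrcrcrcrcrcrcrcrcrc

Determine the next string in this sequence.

Applying the rule to each of the 21 symbols of crcrcrcrcrcrcrcrcrcrc gives the pieces rcr c rcr c rcr c rcr c rcr c rcr c rcr c rcr c rcr c rcr c rcr, which concatenate to the answer.

rcrcrcrcrcrcrcrcrcrcrcrcrcrcrcrcrcrcrcrcrcr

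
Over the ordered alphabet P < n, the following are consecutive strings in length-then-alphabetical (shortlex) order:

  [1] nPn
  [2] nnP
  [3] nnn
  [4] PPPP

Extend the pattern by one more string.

Find the rightmost character of PPPP below n, bump it to the next letter, and reset everything to its right to P.

PPPn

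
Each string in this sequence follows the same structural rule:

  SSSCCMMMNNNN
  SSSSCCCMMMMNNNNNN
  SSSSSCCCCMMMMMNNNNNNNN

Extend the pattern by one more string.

SSSSSSCCCCCMMMMMMNNNNNNNNNN

The n-th term is n+2 S's then n+1 C's then n+2 M's then 2n+2 N's (n = 1, 2, …).
At n = 4 the blocks have lengths 6, 5, 6, 10.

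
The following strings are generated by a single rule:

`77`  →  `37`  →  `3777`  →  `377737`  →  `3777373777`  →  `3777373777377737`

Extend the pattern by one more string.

37773737773777373777373777

Each term (from the third on) is the previous term followed by the one before it: term 3 = 37·77 = 3777.
So term 7 is 3777373777377737·3777373777.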